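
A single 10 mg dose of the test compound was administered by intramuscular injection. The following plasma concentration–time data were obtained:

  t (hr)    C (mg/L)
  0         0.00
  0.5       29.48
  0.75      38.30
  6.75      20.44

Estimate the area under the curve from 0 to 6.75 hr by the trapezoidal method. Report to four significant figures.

AUC = 192.1 mg/L·hr

Trapezoidal AUC_0→6.75:
  [0→0.5]: (0.00+29.48)/2 × 0.5 = 7.37
  [0.5→0.75]: (29.48+38.30)/2 × 0.25 = 8.4725
  [0.75→6.75]: (38.30+20.44)/2 × 6 = 176.22
  Sum = 192.0625 mg/L·hr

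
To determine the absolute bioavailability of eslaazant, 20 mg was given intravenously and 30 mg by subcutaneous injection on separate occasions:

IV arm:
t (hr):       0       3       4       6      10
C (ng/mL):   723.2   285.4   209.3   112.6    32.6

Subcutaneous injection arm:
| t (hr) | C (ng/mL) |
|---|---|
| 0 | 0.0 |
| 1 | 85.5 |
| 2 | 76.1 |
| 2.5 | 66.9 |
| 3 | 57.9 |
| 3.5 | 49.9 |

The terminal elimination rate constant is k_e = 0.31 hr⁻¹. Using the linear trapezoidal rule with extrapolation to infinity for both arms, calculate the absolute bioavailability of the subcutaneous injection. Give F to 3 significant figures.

Trapezoidal AUC_0→10 (IV):
  [0→3]: (723.2+285.4)/2 × 3 = 1512.9
  [3→4]: (285.4+209.3)/2 × 1 = 247.35
  [4→6]: (209.3+112.6)/2 × 2 = 321.9
  [6→10]: (112.6+32.6)/2 × 4 = 290.4
  Sum = 2372.55 ng/mL·hr
IV tail: 32.6/0.31 = 105.161; AUC_iv,0→∞ = 2372.55 + 105.161 = 2477.711 ng/mL·hr
Trapezoidal AUC_0→3.5 (subcutaneous injection):
  [0→1]: (0.0+85.5)/2 × 1 = 42.75
  [1→2]: (85.5+76.1)/2 × 1 = 80.8
  [2→2.5]: (76.1+66.9)/2 × 0.5 = 35.75
  [2.5→3]: (66.9+57.9)/2 × 0.5 = 31.2
  [3→3.5]: (57.9+49.9)/2 × 0.5 = 26.95
  Sum = 217.45 ng/mL·hr
subcutaneous injection tail: 49.9/0.31 = 160.968; AUC_ev,0→∞ = 217.45 + 160.968 = 378.418 ng/mL·hr
F = (AUC_ev/D_ev)/(AUC_iv/D_iv) = (378.418/30)/(2477.711/20) = 12.6139/123.88555 = 0.1018

F = 0.102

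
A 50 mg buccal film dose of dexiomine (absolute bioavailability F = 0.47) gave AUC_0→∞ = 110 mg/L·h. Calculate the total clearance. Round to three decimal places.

CL = 0.214 L/h

CL = F × Dose / AUC_0→∞
   = 0.47 × 50 / 110 = 0.213636 L/h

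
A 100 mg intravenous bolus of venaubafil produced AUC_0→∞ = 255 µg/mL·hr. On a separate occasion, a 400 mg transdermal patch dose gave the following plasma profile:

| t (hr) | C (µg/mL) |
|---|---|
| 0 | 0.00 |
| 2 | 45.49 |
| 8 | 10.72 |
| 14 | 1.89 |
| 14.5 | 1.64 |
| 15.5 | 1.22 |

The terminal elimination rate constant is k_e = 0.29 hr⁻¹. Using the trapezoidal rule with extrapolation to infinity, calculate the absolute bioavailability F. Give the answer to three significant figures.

F = 0.253

Trapezoidal AUC_0→15.5 (transdermal patch):
  [0→2]: (0.00+45.49)/2 × 2 = 45.49
  [2→8]: (45.49+10.72)/2 × 6 = 168.63
  [8→14]: (10.72+1.89)/2 × 6 = 37.83
  [14→14.5]: (1.89+1.64)/2 × 0.5 = 0.8825
  [14.5→15.5]: (1.64+1.22)/2 × 1 = 1.43
  Sum = 254.2625 µg/mL·hr
Tail: C_last/k_e = 1.22/0.29 = 4.207
AUC_0→∞ (transdermal patch) = 254.2625 + 4.207 = 258.4695 µg/mL·hr
F = (AUC_ev/D_ev)/(AUC_iv/D_iv) = (258.4695/400)/(255/100) = 0.64617375/2.55 = 0.2534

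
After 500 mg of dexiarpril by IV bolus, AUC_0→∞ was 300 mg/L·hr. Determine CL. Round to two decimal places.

CL = 1.67 L/hr

CL = Dose_iv / AUC_0→∞
   = 500 / 300 = 1.66667 L/hr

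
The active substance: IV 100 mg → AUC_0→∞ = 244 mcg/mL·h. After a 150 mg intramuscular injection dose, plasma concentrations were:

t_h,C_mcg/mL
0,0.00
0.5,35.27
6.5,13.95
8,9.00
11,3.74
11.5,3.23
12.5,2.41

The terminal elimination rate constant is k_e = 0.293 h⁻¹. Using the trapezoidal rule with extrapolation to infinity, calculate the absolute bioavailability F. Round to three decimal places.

F = 0.562

Trapezoidal AUC_0→12.5 (intramuscular injection):
  [0→0.5]: (0.00+35.27)/2 × 0.5 = 8.8175
  [0.5→6.5]: (35.27+13.95)/2 × 6 = 147.66
  [6.5→8]: (13.95+9.00)/2 × 1.5 = 17.2125
  [8→11]: (9.00+3.74)/2 × 3 = 19.11
  [11→11.5]: (3.74+3.23)/2 × 0.5 = 1.7425
  [11.5→12.5]: (3.23+2.41)/2 × 1 = 2.82
  Sum = 197.3625 mcg/mL·h
Tail: C_last/k_e = 2.41/0.293 = 8.225
AUC_0→∞ (intramuscular injection) = 197.3625 + 8.225 = 205.5875 mcg/mL·h
F = (AUC_ev/D_ev)/(AUC_iv/D_iv) = (205.5875/150)/(244/100) = 1.37058/2.44 = 0.5617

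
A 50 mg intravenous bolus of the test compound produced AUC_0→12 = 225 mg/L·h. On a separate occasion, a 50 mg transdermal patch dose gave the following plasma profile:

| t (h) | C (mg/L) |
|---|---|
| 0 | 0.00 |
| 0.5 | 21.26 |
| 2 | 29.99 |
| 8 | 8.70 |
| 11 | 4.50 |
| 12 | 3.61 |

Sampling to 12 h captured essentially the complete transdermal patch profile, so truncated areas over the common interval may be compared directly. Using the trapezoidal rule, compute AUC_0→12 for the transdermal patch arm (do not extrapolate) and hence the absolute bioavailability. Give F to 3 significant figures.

Trapezoidal AUC_0→12 (transdermal patch):
  [0→0.5]: (0.00+21.26)/2 × 0.5 = 5.315
  [0.5→2]: (21.26+29.99)/2 × 1.5 = 38.4375
  [2→8]: (29.99+8.70)/2 × 6 = 116.07
  [8→11]: (8.70+4.50)/2 × 3 = 19.8
  [11→12]: (4.50+3.61)/2 × 1 = 4.055
  Sum = 183.6775 mg/L·h
F = (AUC_ev/D_ev)/(AUC_iv/D_iv) = (183.6775/50)/(225/50) = 3.67355/4.5 = 0.8163

F = 0.816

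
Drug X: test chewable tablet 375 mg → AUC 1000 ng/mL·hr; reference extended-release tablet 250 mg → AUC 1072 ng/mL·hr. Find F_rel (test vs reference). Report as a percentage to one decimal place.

F_rel = 62.2%

F_rel = (AUC_test/D_test) / (AUC_ref/D_ref)
      = (1000/375) / (1072/250)
      = 2.66667 / 4.288 = 0.6219 = 62.19%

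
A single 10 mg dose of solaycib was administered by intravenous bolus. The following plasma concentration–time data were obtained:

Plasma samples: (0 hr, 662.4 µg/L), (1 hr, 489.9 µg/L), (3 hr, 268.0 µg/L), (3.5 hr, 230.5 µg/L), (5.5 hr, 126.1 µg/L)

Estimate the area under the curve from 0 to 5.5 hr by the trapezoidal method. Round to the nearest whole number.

AUC = 1815 µg/L·hr

Trapezoidal AUC_0→5.5:
  [0→1]: (662.4+489.9)/2 × 1 = 576.15
  [1→3]: (489.9+268.0)/2 × 2 = 757.9
  [3→3.5]: (268.0+230.5)/2 × 0.5 = 124.625
  [3.5→5.5]: (230.5+126.1)/2 × 2 = 356.6
  Sum = 1815.275 µg/L·hr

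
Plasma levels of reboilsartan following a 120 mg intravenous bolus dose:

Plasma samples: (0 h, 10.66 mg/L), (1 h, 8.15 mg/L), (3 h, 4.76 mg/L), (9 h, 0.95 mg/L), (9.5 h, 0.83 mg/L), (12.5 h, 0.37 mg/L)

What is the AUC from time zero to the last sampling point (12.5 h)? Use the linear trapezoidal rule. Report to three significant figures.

AUC = 41.7 mg/L·h

Trapezoidal AUC_0→12.5:
  [0→1]: (10.66+8.15)/2 × 1 = 9.405
  [1→3]: (8.15+4.76)/2 × 2 = 12.91
  [3→9]: (4.76+0.95)/2 × 6 = 17.13
  [9→9.5]: (0.95+0.83)/2 × 0.5 = 0.445
  [9.5→12.5]: (0.83+0.37)/2 × 3 = 1.8
  Sum = 41.69 mg/L·h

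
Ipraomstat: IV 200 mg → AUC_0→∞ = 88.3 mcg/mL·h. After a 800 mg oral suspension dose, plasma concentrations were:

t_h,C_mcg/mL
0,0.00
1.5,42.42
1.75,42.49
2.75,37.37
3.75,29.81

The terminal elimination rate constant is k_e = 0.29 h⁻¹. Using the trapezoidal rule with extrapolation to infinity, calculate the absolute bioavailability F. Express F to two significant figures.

Trapezoidal AUC_0→3.75 (oral suspension):
  [0→1.5]: (0.00+42.42)/2 × 1.5 = 31.815
  [1.5→1.75]: (42.42+42.49)/2 × 0.25 = 10.61375
  [1.75→2.75]: (42.49+37.37)/2 × 1 = 39.93
  [2.75→3.75]: (37.37+29.81)/2 × 1 = 33.59
  Sum = 115.94875 mcg/mL·h
Tail: C_last/k_e = 29.81/0.29 = 102.793
AUC_0→∞ (oral suspension) = 115.94875 + 102.793 = 218.74175 mcg/mL·h
F = (AUC_ev/D_ev)/(AUC_iv/D_iv) = (218.74175/800)/(88.3/200) = 0.273427/0.4415 = 0.6193

F = 0.62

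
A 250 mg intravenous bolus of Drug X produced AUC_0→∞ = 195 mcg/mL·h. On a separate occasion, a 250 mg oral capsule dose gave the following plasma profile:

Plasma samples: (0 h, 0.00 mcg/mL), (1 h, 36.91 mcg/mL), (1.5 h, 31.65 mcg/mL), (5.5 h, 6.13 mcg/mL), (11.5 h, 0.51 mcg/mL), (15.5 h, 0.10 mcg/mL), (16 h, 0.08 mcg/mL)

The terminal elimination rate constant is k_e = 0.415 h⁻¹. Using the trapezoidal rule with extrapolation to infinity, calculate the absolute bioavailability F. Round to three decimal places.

Trapezoidal AUC_0→16 (oral capsule):
  [0→1]: (0.00+36.91)/2 × 1 = 18.455
  [1→1.5]: (36.91+31.65)/2 × 0.5 = 17.14
  [1.5→5.5]: (31.65+6.13)/2 × 4 = 75.56
  [5.5→11.5]: (6.13+0.51)/2 × 6 = 19.92
  [11.5→15.5]: (0.51+0.10)/2 × 4 = 1.22
  [15.5→16]: (0.10+0.08)/2 × 0.5 = 0.045
  Sum = 132.34 mcg/mL·h
Tail: C_last/k_e = 0.08/0.415 = 0.193
AUC_0→∞ (oral capsule) = 132.34 + 0.193 = 132.533 mcg/mL·h
F = (AUC_ev/D_ev)/(AUC_iv/D_iv) = (132.533/250)/(195/250) = 0.530132/0.78 = 0.6797

F = 0.680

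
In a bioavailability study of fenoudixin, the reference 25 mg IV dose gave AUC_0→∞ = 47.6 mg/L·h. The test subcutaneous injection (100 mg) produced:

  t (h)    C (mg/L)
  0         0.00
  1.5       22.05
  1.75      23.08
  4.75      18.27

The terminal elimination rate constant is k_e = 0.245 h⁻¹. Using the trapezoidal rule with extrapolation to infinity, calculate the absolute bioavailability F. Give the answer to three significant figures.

Trapezoidal AUC_0→4.75 (subcutaneous injection):
  [0→1.5]: (0.00+22.05)/2 × 1.5 = 16.5375
  [1.5→1.75]: (22.05+23.08)/2 × 0.25 = 5.64125
  [1.75→4.75]: (23.08+18.27)/2 × 3 = 62.025
  Sum = 84.20375 mg/L·h
Tail: C_last/k_e = 18.27/0.245 = 74.571
AUC_0→∞ (subcutaneous injection) = 84.20375 + 74.571 = 158.77475 mg/L·h
F = (AUC_ev/D_ev)/(AUC_iv/D_iv) = (158.77475/100)/(47.6/25) = 1.5877475/1.904 = 0.8339

F = 0.834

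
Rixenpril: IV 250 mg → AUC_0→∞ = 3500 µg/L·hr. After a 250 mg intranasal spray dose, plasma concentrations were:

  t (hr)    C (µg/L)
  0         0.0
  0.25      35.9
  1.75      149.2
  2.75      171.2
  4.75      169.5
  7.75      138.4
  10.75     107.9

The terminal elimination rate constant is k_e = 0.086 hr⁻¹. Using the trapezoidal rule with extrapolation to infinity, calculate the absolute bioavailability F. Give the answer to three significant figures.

F = 0.780

Trapezoidal AUC_0→10.75 (intranasal spray):
  [0→0.25]: (0.0+35.9)/2 × 0.25 = 4.4875
  [0.25→1.75]: (35.9+149.2)/2 × 1.5 = 138.825
  [1.75→2.75]: (149.2+171.2)/2 × 1 = 160.2
  [2.75→4.75]: (171.2+169.5)/2 × 2 = 340.7
  [4.75→7.75]: (169.5+138.4)/2 × 3 = 461.85
  [7.75→10.75]: (138.4+107.9)/2 × 3 = 369.45
  Sum = 1475.5125 µg/L·hr
Tail: C_last/k_e = 107.9/0.086 = 1254.651
AUC_0→∞ (intranasal spray) = 1475.5125 + 1254.651 = 2730.1635 µg/L·hr
F = (AUC_ev/D_ev)/(AUC_iv/D_iv) = (2730.1635/250)/(3500/250) = 10.920654/14 = 0.7800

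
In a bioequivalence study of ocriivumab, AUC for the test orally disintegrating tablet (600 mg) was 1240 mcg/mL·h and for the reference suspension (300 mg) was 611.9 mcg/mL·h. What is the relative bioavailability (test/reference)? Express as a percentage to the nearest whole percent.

F_rel = (AUC_test/D_test) / (AUC_ref/D_ref)
      = (1240/600) / (611.9/300)
      = 2.06667 / 2.03967 = 1.0132 = 101.32%

F_rel = 101%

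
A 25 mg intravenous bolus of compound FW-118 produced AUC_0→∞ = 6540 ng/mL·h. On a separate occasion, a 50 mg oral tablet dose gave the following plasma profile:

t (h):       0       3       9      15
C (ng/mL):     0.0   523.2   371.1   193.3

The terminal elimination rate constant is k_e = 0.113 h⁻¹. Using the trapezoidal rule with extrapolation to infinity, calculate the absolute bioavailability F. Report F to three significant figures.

F = 0.525

Trapezoidal AUC_0→15 (oral tablet):
  [0→3]: (0.0+523.2)/2 × 3 = 784.8
  [3→9]: (523.2+371.1)/2 × 6 = 2682.9
  [9→15]: (371.1+193.3)/2 × 6 = 1693.2
  Sum = 5160.9 ng/mL·h
Tail: C_last/k_e = 193.3/0.113 = 1710.619
AUC_0→∞ (oral tablet) = 5160.9 + 1710.619 = 6871.519 ng/mL·h
F = (AUC_ev/D_ev)/(AUC_iv/D_iv) = (6871.519/50)/(6540/25) = 137.43038/261.6 = 0.5253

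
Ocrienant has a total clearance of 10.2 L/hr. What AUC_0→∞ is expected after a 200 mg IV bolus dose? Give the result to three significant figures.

AUC_0→∞ = Dose_iv / CL
        = 200 / 10.2 = 19.6078 mg/L·hr

AUC = 19.6 mg/L·hr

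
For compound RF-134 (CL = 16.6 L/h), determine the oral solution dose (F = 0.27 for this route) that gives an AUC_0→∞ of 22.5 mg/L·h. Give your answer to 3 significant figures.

Dose = 1380 mg

Dose = CL × AUC_0→∞ / F
     = 16.6 × 22.5 / 0.27 = 1383.33 mg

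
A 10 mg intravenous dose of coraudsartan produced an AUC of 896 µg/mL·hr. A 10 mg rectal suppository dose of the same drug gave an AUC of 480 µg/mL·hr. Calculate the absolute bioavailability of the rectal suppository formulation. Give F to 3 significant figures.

F = 0.536

F = (AUC_ev / D_ev) / (AUC_iv / D_iv)
  = (480/10) / (896/10)
  = 48 / 89.6 = 0.5357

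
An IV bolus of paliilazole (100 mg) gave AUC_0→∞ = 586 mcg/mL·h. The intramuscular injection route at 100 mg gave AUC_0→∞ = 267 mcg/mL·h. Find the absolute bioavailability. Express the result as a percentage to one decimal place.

F = (AUC_ev / D_ev) / (AUC_iv / D_iv)
  = (267/100) / (586/100)
  = 2.67 / 5.86 = 0.4556
  = 45.56%

F = 45.6%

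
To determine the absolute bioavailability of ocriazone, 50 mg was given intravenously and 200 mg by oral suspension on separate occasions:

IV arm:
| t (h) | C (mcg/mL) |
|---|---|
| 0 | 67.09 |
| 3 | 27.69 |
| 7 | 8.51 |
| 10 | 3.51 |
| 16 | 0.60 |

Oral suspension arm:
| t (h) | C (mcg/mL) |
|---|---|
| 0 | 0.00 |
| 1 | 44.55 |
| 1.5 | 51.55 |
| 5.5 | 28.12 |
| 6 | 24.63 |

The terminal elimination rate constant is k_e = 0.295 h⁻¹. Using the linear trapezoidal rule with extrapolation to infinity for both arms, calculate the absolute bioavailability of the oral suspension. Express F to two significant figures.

Trapezoidal AUC_0→16 (IV):
  [0→3]: (67.09+27.69)/2 × 3 = 142.17
  [3→7]: (27.69+8.51)/2 × 4 = 72.4
  [7→10]: (8.51+3.51)/2 × 3 = 18.03
  [10→16]: (3.51+0.60)/2 × 6 = 12.33
  Sum = 244.93 mcg/mL·h
IV tail: 0.60/0.295 = 2.034; AUC_iv,0→∞ = 244.93 + 2.034 = 246.964 mcg/mL·h
Trapezoidal AUC_0→6 (oral suspension):
  [0→1]: (0.00+44.55)/2 × 1 = 22.275
  [1→1.5]: (44.55+51.55)/2 × 0.5 = 24.025
  [1.5→5.5]: (51.55+28.12)/2 × 4 = 159.34
  [5.5→6]: (28.12+24.63)/2 × 0.5 = 13.1875
  Sum = 218.8275 mcg/mL·h
oral suspension tail: 24.63/0.295 = 83.492; AUC_ev,0→∞ = 218.8275 + 83.492 = 302.3195 mcg/mL·h
F = (AUC_ev/D_ev)/(AUC_iv/D_iv) = (302.3195/200)/(246.964/50) = 1.5115975/4.93928 = 0.3060

F = 0.31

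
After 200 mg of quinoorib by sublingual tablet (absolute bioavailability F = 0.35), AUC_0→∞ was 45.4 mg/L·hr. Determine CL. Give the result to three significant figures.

CL = 1.54 L/hr

CL = F × Dose / AUC_0→∞
   = 0.35 × 200 / 45.4 = 1.54185 L/hr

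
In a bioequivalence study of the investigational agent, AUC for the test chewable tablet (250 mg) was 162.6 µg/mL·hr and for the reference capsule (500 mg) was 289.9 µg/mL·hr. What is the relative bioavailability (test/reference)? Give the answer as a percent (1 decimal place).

F_rel = (AUC_test/D_test) / (AUC_ref/D_ref)
      = (162.6/250) / (289.9/500)
      = 0.6504 / 0.5798 = 1.1218 = 112.18%

F_rel = 112.2%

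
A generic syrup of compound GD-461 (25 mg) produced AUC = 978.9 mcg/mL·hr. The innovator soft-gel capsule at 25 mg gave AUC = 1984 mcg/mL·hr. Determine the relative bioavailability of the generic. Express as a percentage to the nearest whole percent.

F_rel = 49%

F_rel = (AUC_test/D_test) / (AUC_ref/D_ref)
      = (978.9/25) / (1984/25)
      = 39.156 / 79.36 = 0.4934 = 49.34%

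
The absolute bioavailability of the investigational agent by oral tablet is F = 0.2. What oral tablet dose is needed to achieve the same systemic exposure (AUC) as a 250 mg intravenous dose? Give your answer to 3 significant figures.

D_oral = 1250 mg

For equal systemic exposure: F × D_ev = D_iv
D_ev = D_iv / F = 250 / 0.2 = 1250 mg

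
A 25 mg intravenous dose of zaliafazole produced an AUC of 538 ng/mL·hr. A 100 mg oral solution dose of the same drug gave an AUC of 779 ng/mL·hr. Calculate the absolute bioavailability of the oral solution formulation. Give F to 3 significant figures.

F = (AUC_ev / D_ev) / (AUC_iv / D_iv)
  = (779/100) / (538/25)
  = 7.79 / 21.52 = 0.3620

F = 0.362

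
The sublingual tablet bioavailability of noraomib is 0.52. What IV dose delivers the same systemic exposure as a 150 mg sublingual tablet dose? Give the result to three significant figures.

Systemic exposure from an extravascular dose = F × D_ev, so the equivalent IV dose is F × D_ev.
D_iv = F × D_ev = 0.52 × 150 = 78 mg

D_iv = 78.0 mg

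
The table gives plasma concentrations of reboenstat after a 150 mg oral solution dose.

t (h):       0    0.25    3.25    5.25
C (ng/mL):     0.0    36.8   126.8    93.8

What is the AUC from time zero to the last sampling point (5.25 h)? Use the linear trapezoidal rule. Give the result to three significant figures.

Trapezoidal AUC_0→5.25:
  [0→0.25]: (0.0+36.8)/2 × 0.25 = 4.6
  [0.25→3.25]: (36.8+126.8)/2 × 3 = 245.4
  [3.25→5.25]: (126.8+93.8)/2 × 2 = 220.6
  Sum = 470.6 ng/mL·h

AUC = 471 ng/mL·h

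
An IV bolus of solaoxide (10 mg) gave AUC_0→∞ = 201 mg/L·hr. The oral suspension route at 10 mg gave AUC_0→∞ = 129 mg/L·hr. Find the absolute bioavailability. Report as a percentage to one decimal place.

F = 64.2%

F = (AUC_ev / D_ev) / (AUC_iv / D_iv)
  = (129/10) / (201/10)
  = 12.9 / 20.1 = 0.6418
  = 64.18%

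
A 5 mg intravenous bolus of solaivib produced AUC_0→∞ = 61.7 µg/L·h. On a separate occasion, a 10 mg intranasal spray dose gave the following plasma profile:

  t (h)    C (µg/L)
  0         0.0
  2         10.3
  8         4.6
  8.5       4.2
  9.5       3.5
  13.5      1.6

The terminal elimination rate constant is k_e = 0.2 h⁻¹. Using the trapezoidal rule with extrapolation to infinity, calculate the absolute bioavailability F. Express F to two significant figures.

Trapezoidal AUC_0→13.5 (intranasal spray):
  [0→2]: (0.0+10.3)/2 × 2 = 10.3
  [2→8]: (10.3+4.6)/2 × 6 = 44.7
  [8→8.5]: (4.6+4.2)/2 × 0.5 = 2.2
  [8.5→9.5]: (4.2+3.5)/2 × 1 = 3.85
  [9.5→13.5]: (3.5+1.6)/2 × 4 = 10.2
  Sum = 71.25 µg/L·h
Tail: C_last/k_e = 1.6/0.2 = 8.000
AUC_0→∞ (intranasal spray) = 71.25 + 8.000 = 79.25 µg/L·h
F = (AUC_ev/D_ev)/(AUC_iv/D_iv) = (79.25/10)/(61.7/5) = 7.925/12.34 = 0.6422

F = 0.64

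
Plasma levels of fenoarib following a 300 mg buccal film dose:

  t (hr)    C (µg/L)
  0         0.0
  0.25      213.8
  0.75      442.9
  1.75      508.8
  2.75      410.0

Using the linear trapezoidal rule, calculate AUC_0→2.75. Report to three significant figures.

Trapezoidal AUC_0→2.75:
  [0→0.25]: (0.0+213.8)/2 × 0.25 = 26.725
  [0.25→0.75]: (213.8+442.9)/2 × 0.5 = 164.175
  [0.75→1.75]: (442.9+508.8)/2 × 1 = 475.85
  [1.75→2.75]: (508.8+410.0)/2 × 1 = 459.4
  Sum = 1126.15 µg/L·hr

AUC = 1130 µg/L·hr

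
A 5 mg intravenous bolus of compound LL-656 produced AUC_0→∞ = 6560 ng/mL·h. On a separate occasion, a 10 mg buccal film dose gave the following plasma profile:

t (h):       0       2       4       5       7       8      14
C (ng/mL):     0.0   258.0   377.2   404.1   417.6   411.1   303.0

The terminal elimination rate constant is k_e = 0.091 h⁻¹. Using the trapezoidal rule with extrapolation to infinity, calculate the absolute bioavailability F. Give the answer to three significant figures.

Trapezoidal AUC_0→14 (buccal film):
  [0→2]: (0.0+258.0)/2 × 2 = 258.0
  [2→4]: (258.0+377.2)/2 × 2 = 635.2
  [4→5]: (377.2+404.1)/2 × 1 = 390.65
  [5→7]: (404.1+417.6)/2 × 2 = 821.7
  [7→8]: (417.6+411.1)/2 × 1 = 414.35
  [8→14]: (411.1+303.0)/2 × 6 = 2142.3
  Sum = 4662.2 ng/mL·h
Tail: C_last/k_e = 303.0/0.091 = 3329.670
AUC_0→∞ (buccal film) = 4662.2 + 3329.670 = 7991.87 ng/mL·h
F = (AUC_ev/D_ev)/(AUC_iv/D_iv) = (7991.87/10)/(6560/5) = 799.187/1312 = 0.6091

F = 0.609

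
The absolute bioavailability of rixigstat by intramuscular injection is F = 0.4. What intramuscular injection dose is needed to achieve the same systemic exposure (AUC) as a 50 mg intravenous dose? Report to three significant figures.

For equal systemic exposure: F × D_ev = D_iv
D_ev = D_iv / F = 50 / 0.4 = 125 mg

D_intramuscular = 125 mg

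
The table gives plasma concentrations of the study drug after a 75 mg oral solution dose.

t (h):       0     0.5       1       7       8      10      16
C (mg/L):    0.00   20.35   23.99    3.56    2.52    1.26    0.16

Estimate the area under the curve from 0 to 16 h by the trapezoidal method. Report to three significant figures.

Trapezoidal AUC_0→16:
  [0→0.5]: (0.00+20.35)/2 × 0.5 = 5.0875
  [0.5→1]: (20.35+23.99)/2 × 0.5 = 11.085
  [1→7]: (23.99+3.56)/2 × 6 = 82.65
  [7→8]: (3.56+2.52)/2 × 1 = 3.04
  [8→10]: (2.52+1.26)/2 × 2 = 3.78
  [10→16]: (1.26+0.16)/2 × 6 = 4.26
  Sum = 109.9025 mg/L·h

AUC = 110 mg/L·h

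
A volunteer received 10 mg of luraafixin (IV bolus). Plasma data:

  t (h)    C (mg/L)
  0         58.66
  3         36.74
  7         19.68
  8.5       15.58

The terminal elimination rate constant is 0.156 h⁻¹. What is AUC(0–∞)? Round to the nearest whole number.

AUC = 382 mg/L·h

Trapezoidal AUC_0→8.5:
  [0→3]: (58.66+36.74)/2 × 3 = 143.1
  [3→7]: (36.74+19.68)/2 × 4 = 112.84
  [7→8.5]: (19.68+15.58)/2 × 1.5 = 26.445
  Sum = 282.385 mg/L·h
Extrapolated tail: C_last / k_e = 15.58 / 0.156 = 99.872
AUC_0→∞ = 282.385 + 99.872 = 382.257 mg/L·h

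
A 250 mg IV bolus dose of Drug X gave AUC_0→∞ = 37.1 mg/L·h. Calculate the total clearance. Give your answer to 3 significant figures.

CL = Dose_iv / AUC_0→∞
   = 250 / 37.1 = 6.73854 L/h

CL = 6.74 L/h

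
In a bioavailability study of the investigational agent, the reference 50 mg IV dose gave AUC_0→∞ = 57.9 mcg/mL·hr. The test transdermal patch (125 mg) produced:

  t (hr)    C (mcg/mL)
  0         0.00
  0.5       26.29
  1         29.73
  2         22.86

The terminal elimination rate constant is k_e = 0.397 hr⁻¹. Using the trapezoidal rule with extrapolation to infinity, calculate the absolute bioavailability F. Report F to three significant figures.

Trapezoidal AUC_0→2 (transdermal patch):
  [0→0.5]: (0.00+26.29)/2 × 0.5 = 6.5725
  [0.5→1]: (26.29+29.73)/2 × 0.5 = 14.005
  [1→2]: (29.73+22.86)/2 × 1 = 26.295
  Sum = 46.8725 mcg/mL·hr
Tail: C_last/k_e = 22.86/0.397 = 57.582
AUC_0→∞ (transdermal patch) = 46.8725 + 57.582 = 104.4545 mcg/mL·hr
F = (AUC_ev/D_ev)/(AUC_iv/D_iv) = (104.4545/125)/(57.9/50) = 0.835636/1.158 = 0.7216

F = 0.722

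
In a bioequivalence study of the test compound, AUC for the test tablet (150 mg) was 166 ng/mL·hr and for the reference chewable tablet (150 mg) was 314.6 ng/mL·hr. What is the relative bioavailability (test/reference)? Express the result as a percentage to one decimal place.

F_rel = 52.8%

F_rel = (AUC_test/D_test) / (AUC_ref/D_ref)
      = (166/150) / (314.6/150)
      = 1.10667 / 2.09733 = 0.5277 = 52.77%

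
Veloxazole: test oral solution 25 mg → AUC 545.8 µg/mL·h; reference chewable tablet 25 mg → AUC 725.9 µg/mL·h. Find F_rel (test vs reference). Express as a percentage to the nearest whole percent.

F_rel = 75%

F_rel = (AUC_test/D_test) / (AUC_ref/D_ref)
      = (545.8/25) / (725.9/25)
      = 21.832 / 29.036 = 0.7519 = 75.19%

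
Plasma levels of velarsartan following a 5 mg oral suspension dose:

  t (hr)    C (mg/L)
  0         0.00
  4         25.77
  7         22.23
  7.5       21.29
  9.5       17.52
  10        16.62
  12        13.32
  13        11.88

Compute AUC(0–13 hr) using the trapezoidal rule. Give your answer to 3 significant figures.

Trapezoidal AUC_0→13:
  [0→4]: (0.00+25.77)/2 × 4 = 51.54
  [4→7]: (25.77+22.23)/2 × 3 = 72.0
  [7→7.5]: (22.23+21.29)/2 × 0.5 = 10.88
  [7.5→9.5]: (21.29+17.52)/2 × 2 = 38.81
  [9.5→10]: (17.52+16.62)/2 × 0.5 = 8.535
  [10→12]: (16.62+13.32)/2 × 2 = 29.94
  [12→13]: (13.32+11.88)/2 × 1 = 12.6
  Sum = 224.305 mg/L·hr

AUC = 224 mg/L·hr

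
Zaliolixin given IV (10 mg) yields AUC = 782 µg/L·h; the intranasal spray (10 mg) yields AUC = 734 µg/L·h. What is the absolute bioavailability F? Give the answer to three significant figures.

F = (AUC_ev / D_ev) / (AUC_iv / D_iv)
  = (734/10) / (782/10)
  = 73.4 / 78.2 = 0.9386

F = 0.939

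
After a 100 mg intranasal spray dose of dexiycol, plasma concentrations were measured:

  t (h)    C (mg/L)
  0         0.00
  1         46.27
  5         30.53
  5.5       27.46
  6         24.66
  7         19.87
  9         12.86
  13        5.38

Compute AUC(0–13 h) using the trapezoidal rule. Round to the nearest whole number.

AUC = 296 mg/L·h

Trapezoidal AUC_0→13:
  [0→1]: (0.00+46.27)/2 × 1 = 23.135
  [1→5]: (46.27+30.53)/2 × 4 = 153.6
  [5→5.5]: (30.53+27.46)/2 × 0.5 = 14.4975
  [5.5→6]: (27.46+24.66)/2 × 0.5 = 13.03
  [6→7]: (24.66+19.87)/2 × 1 = 22.265
  [7→9]: (19.87+12.86)/2 × 2 = 32.73
  [9→13]: (12.86+5.38)/2 × 4 = 36.48
  Sum = 295.7375 mg/L·h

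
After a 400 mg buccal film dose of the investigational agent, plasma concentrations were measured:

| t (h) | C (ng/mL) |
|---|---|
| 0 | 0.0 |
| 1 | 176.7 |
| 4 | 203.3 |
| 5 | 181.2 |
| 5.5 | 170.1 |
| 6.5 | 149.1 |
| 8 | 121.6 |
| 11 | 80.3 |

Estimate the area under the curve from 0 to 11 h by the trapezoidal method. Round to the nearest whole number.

AUC = 1604 ng/mL·h

Trapezoidal AUC_0→11:
  [0→1]: (0.0+176.7)/2 × 1 = 88.35
  [1→4]: (176.7+203.3)/2 × 3 = 570.0
  [4→5]: (203.3+181.2)/2 × 1 = 192.25
  [5→5.5]: (181.2+170.1)/2 × 0.5 = 87.825
  [5.5→6.5]: (170.1+149.1)/2 × 1 = 159.6
  [6.5→8]: (149.1+121.6)/2 × 1.5 = 203.025
  [8→11]: (121.6+80.3)/2 × 3 = 302.85
  Sum = 1603.9 ng/mL·h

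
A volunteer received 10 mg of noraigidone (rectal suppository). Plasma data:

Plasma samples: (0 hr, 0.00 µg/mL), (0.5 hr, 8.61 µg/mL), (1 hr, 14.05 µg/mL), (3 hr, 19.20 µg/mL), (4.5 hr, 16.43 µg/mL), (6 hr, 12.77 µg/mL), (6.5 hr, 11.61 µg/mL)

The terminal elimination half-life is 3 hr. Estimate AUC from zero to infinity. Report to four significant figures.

Trapezoidal AUC_0→6.5:
  [0→0.5]: (0.00+8.61)/2 × 0.5 = 2.1525
  [0.5→1]: (8.61+14.05)/2 × 0.5 = 5.665
  [1→3]: (14.05+19.20)/2 × 2 = 33.25
  [3→4.5]: (19.20+16.43)/2 × 1.5 = 26.7225
  [4.5→6]: (16.43+12.77)/2 × 1.5 = 21.9
  [6→6.5]: (12.77+11.61)/2 × 0.5 = 6.095
  Sum = 95.785 µg/mL·hr
k_e = ln2 / t½ = 0.693147 / 3 = 0.2310 hr^-1
Extrapolated tail: C_last / k_e = 11.61 / 0.231 = 50.260
AUC_0→∞ = 95.785 + 50.260 = 146.045 µg/mL·hr

AUC = 146.0 µg/mL·hr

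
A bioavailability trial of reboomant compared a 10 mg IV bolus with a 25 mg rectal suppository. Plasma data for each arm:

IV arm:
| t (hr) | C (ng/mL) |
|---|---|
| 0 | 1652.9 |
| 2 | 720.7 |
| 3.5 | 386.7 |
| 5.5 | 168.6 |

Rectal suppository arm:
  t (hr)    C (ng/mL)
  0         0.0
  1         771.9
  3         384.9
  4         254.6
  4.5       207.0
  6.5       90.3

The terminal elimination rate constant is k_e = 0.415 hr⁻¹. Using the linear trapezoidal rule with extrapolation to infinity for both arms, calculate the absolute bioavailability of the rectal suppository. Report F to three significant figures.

Trapezoidal AUC_0→5.5 (IV):
  [0→2]: (1652.9+720.7)/2 × 2 = 2373.6
  [2→3.5]: (720.7+386.7)/2 × 1.5 = 830.55
  [3.5→5.5]: (386.7+168.6)/2 × 2 = 555.3
  Sum = 3759.45 ng/mL·hr
IV tail: 168.6/0.415 = 406.265; AUC_iv,0→∞ = 3759.45 + 406.265 = 4165.715 ng/mL·hr
Trapezoidal AUC_0→6.5 (rectal suppository):
  [0→1]: (0.0+771.9)/2 × 1 = 385.95
  [1→3]: (771.9+384.9)/2 × 2 = 1156.8
  [3→4]: (384.9+254.6)/2 × 1 = 319.75
  [4→4.5]: (254.6+207.0)/2 × 0.5 = 115.4
  [4.5→6.5]: (207.0+90.3)/2 × 2 = 297.3
  Sum = 2275.2 ng/mL·hr
rectal suppository tail: 90.3/0.415 = 217.590; AUC_ev,0→∞ = 2275.2 + 217.590 = 2492.79 ng/mL·hr
F = (AUC_ev/D_ev)/(AUC_iv/D_iv) = (2492.79/25)/(4165.715/10) = 99.7116/416.5715 = 0.2394

F = 0.239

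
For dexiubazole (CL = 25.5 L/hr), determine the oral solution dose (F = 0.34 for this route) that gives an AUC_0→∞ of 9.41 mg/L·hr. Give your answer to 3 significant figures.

Dose = CL × AUC_0→∞ / F
     = 25.5 × 9.41 / 0.34 = 705.75 mg

Dose = 706 mg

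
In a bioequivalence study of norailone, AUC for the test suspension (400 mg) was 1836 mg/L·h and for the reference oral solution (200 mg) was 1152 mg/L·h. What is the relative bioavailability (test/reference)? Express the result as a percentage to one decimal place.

F_rel = 79.7%

F_rel = (AUC_test/D_test) / (AUC_ref/D_ref)
      = (1836/400) / (1152/200)
      = 4.59 / 5.76 = 0.7969 = 79.69%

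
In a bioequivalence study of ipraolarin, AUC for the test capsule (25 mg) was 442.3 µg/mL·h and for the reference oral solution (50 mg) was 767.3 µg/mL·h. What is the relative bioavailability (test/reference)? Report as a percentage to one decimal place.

F_rel = (AUC_test/D_test) / (AUC_ref/D_ref)
      = (442.3/25) / (767.3/50)
      = 17.692 / 15.346 = 1.1529 = 115.29%

F_rel = 115.3%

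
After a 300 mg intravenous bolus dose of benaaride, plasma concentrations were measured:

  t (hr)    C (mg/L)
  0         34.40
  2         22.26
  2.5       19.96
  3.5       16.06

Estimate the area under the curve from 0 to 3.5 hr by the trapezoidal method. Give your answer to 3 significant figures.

Trapezoidal AUC_0→3.5:
  [0→2]: (34.40+22.26)/2 × 2 = 56.66
  [2→2.5]: (22.26+19.96)/2 × 0.5 = 10.555
  [2.5→3.5]: (19.96+16.06)/2 × 1 = 18.01
  Sum = 85.225 mg/L·hr

AUC = 85.2 mg/L·hr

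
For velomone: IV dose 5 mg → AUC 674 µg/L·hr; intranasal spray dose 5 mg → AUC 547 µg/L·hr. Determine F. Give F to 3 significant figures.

F = (AUC_ev / D_ev) / (AUC_iv / D_iv)
  = (547/5) / (674/5)
  = 109.4 / 134.8 = 0.8116

F = 0.812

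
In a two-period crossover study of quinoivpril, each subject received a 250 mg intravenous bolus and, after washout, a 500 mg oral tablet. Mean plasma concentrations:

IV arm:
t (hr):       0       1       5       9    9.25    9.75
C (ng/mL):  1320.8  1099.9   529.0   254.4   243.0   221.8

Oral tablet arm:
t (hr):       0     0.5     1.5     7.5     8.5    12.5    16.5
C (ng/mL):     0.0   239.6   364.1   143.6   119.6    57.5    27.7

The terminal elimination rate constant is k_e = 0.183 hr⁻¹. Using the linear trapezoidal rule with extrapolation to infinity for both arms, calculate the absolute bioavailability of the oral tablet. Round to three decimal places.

Trapezoidal AUC_0→9.75 (IV):
  [0→1]: (1320.8+1099.9)/2 × 1 = 1210.35
  [1→5]: (1099.9+529.0)/2 × 4 = 3257.8
  [5→9]: (529.0+254.4)/2 × 4 = 1566.8
  [9→9.25]: (254.4+243.0)/2 × 0.25 = 62.175
  [9.25→9.75]: (243.0+221.8)/2 × 0.5 = 116.2
  Sum = 6213.325 ng/mL·hr
IV tail: 221.8/0.183 = 1212.022; AUC_iv,0→∞ = 6213.325 + 1212.022 = 7425.347 ng/mL·hr
Trapezoidal AUC_0→16.5 (oral tablet):
  [0→0.5]: (0.0+239.6)/2 × 0.5 = 59.9
  [0.5→1.5]: (239.6+364.1)/2 × 1 = 301.85
  [1.5→7.5]: (364.1+143.6)/2 × 6 = 1523.1
  [7.5→8.5]: (143.6+119.6)/2 × 1 = 131.6
  [8.5→12.5]: (119.6+57.5)/2 × 4 = 354.2
  [12.5→16.5]: (57.5+27.7)/2 × 4 = 170.4
  Sum = 2541.05 ng/mL·hr
oral tablet tail: 27.7/0.183 = 151.366; AUC_ev,0→∞ = 2541.05 + 151.366 = 2692.416 ng/mL·hr
F = (AUC_ev/D_ev)/(AUC_iv/D_iv) = (2692.416/500)/(7425.347/250) = 5.384832/29.701388 = 0.1813

F = 0.181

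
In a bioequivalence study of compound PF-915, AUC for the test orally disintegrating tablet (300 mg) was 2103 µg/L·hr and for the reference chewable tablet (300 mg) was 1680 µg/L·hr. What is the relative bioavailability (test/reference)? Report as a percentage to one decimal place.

F_rel = 125.2%

F_rel = (AUC_test/D_test) / (AUC_ref/D_ref)
      = (2103/300) / (1680/300)
      = 7.01 / 5.6 = 1.2518 = 125.18%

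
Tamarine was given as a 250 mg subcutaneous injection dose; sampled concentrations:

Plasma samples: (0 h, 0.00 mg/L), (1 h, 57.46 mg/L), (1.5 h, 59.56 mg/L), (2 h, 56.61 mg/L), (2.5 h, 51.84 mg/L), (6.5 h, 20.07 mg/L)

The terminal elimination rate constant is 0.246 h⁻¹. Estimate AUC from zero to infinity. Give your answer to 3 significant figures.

AUC = 340 mg/L·h

Trapezoidal AUC_0→6.5:
  [0→1]: (0.00+57.46)/2 × 1 = 28.73
  [1→1.5]: (57.46+59.56)/2 × 0.5 = 29.255
  [1.5→2]: (59.56+56.61)/2 × 0.5 = 29.0425
  [2→2.5]: (56.61+51.84)/2 × 0.5 = 27.1125
  [2.5→6.5]: (51.84+20.07)/2 × 4 = 143.82
  Sum = 257.96 mg/L·h
Extrapolated tail: C_last / k_e = 20.07 / 0.246 = 81.585
AUC_0→∞ = 257.96 + 81.585 = 339.545 mg/L·h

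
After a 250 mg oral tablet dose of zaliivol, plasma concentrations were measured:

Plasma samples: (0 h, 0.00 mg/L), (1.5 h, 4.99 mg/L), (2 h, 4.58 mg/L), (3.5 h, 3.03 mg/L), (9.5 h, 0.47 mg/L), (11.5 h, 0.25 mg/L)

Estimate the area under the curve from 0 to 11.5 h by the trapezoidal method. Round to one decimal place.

Trapezoidal AUC_0→11.5:
  [0→1.5]: (0.00+4.99)/2 × 1.5 = 3.7425
  [1.5→2]: (4.99+4.58)/2 × 0.5 = 2.3925
  [2→3.5]: (4.58+3.03)/2 × 1.5 = 5.7075
  [3.5→9.5]: (3.03+0.47)/2 × 6 = 10.5
  [9.5→11.5]: (0.47+0.25)/2 × 2 = 0.72
  Sum = 23.0625 mg/L·h

AUC = 23.1 mg/L·h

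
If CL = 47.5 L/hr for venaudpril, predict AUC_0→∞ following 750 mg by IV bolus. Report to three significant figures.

AUC = 15.8 mg/L·hr

AUC_0→∞ = Dose_iv / CL
        = 750 / 47.5 = 15.7895 mg/L·hr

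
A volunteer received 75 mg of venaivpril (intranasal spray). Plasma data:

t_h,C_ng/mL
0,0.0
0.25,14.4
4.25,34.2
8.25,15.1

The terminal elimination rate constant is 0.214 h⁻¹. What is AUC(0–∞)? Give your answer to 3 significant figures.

Trapezoidal AUC_0→8.25:
  [0→0.25]: (0.0+14.4)/2 × 0.25 = 1.8
  [0.25→4.25]: (14.4+34.2)/2 × 4 = 97.2
  [4.25→8.25]: (34.2+15.1)/2 × 4 = 98.6
  Sum = 197.6 ng/mL·h
Extrapolated tail: C_last / k_e = 15.1 / 0.214 = 70.561
AUC_0→∞ = 197.6 + 70.561 = 268.161 ng/mL·h

AUC = 268 ng/mL·h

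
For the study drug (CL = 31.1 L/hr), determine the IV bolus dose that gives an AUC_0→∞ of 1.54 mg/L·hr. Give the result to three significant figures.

Dose_iv = CL × AUC_0→∞
     = 31.1 × 1.54 = 47.894 mg

Dose = 47.9 mg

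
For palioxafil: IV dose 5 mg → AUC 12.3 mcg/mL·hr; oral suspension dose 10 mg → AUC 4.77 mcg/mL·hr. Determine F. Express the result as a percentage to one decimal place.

F = (AUC_ev / D_ev) / (AUC_iv / D_iv)
  = (4.77/10) / (12.3/5)
  = 0.477 / 2.46 = 0.1939
  = 19.39%

F = 19.4%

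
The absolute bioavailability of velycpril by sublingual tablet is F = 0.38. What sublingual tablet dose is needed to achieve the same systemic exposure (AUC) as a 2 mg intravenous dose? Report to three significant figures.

For equal systemic exposure: F × D_ev = D_iv
D_ev = D_iv / F = 2 / 0.38 = 5.26316 mg

D_sublingual = 5.26 mg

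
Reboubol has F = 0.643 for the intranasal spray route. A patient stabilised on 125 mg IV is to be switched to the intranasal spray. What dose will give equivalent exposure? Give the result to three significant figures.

D_intranasal = 194 mg

For equal systemic exposure: F × D_ev = D_iv
D_ev = D_iv / F = 125 / 0.643 = 194.401 mg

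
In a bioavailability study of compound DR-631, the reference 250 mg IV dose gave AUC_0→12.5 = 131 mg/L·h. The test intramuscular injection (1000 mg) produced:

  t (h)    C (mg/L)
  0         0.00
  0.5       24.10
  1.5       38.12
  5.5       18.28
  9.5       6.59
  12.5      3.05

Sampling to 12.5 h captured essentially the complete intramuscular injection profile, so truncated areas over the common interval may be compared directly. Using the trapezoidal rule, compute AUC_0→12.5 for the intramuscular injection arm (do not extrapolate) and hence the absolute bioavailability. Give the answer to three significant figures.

Trapezoidal AUC_0→12.5 (intramuscular injection):
  [0→0.5]: (0.00+24.10)/2 × 0.5 = 6.025
  [0.5→1.5]: (24.10+38.12)/2 × 1 = 31.11
  [1.5→5.5]: (38.12+18.28)/2 × 4 = 112.8
  [5.5→9.5]: (18.28+6.59)/2 × 4 = 49.74
  [9.5→12.5]: (6.59+3.05)/2 × 3 = 14.46
  Sum = 214.135 mg/L·h
F = (AUC_ev/D_ev)/(AUC_iv/D_iv) = (214.135/1000)/(131/250) = 0.214135/0.524 = 0.4087

F = 0.409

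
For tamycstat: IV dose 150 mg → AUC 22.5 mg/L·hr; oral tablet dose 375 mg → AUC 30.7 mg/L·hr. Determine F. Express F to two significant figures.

F = 0.55

F = (AUC_ev / D_ev) / (AUC_iv / D_iv)
  = (30.7/375) / (22.5/150)
  = 0.0818667 / 0.15 = 0.5458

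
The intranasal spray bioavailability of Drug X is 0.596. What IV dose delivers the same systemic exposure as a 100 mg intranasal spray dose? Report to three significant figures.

Systemic exposure from an extravascular dose = F × D_ev, so the equivalent IV dose is F × D_ev.
D_iv = F × D_ev = 0.596 × 100 = 59.6 mg

D_iv = 59.6 mg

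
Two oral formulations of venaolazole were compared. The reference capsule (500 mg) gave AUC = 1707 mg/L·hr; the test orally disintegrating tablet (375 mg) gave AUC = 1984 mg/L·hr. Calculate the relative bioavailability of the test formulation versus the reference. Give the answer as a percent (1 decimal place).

F_rel = 155.0%

F_rel = (AUC_test/D_test) / (AUC_ref/D_ref)
      = (1984/375) / (1707/500)
      = 5.29067 / 3.414 = 1.5497 = 154.97%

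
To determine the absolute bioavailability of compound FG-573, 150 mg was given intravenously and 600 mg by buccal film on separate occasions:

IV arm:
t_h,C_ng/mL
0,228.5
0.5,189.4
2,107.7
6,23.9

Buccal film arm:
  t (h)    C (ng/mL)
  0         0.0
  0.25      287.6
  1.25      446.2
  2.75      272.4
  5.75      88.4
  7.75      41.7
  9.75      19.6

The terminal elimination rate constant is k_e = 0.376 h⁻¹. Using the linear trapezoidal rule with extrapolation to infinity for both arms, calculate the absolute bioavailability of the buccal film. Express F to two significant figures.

F = 0.66

Trapezoidal AUC_0→6 (IV):
  [0→0.5]: (228.5+189.4)/2 × 0.5 = 104.475
  [0.5→2]: (189.4+107.7)/2 × 1.5 = 222.825
  [2→6]: (107.7+23.9)/2 × 4 = 263.2
  Sum = 590.5 ng/mL·h
IV tail: 23.9/0.376 = 63.564; AUC_iv,0→∞ = 590.5 + 63.564 = 654.064 ng/mL·h
Trapezoidal AUC_0→9.75 (buccal film):
  [0→0.25]: (0.0+287.6)/2 × 0.25 = 35.95
  [0.25→1.25]: (287.6+446.2)/2 × 1 = 366.9
  [1.25→2.75]: (446.2+272.4)/2 × 1.5 = 538.95
  [2.75→5.75]: (272.4+88.4)/2 × 3 = 541.2
  [5.75→7.75]: (88.4+41.7)/2 × 2 = 130.1
  [7.75→9.75]: (41.7+19.6)/2 × 2 = 61.3
  Sum = 1674.4 ng/mL·h
buccal film tail: 19.6/0.376 = 52.128; AUC_ev,0→∞ = 1674.4 + 52.128 = 1726.528 ng/mL·h
F = (AUC_ev/D_ev)/(AUC_iv/D_iv) = (1726.528/600)/(654.064/150) = 2.87755/4.36043 = 0.6599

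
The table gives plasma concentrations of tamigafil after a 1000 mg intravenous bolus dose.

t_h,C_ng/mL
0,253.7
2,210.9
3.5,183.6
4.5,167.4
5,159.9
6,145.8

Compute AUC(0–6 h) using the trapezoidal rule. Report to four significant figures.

Trapezoidal AUC_0→6:
  [0→2]: (253.7+210.9)/2 × 2 = 464.6
  [2→3.5]: (210.9+183.6)/2 × 1.5 = 295.875
  [3.5→4.5]: (183.6+167.4)/2 × 1 = 175.5
  [4.5→5]: (167.4+159.9)/2 × 0.5 = 81.825
  [5→6]: (159.9+145.8)/2 × 1 = 152.85
  Sum = 1170.65 ng/mL·h

AUC = 1171 ng/mL·h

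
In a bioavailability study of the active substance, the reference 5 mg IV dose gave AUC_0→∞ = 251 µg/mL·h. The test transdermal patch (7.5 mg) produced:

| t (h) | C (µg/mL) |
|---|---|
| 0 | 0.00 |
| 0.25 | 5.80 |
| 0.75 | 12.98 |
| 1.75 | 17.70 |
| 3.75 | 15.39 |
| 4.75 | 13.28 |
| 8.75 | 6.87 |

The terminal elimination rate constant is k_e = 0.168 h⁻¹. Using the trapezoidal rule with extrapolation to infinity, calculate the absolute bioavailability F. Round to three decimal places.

Trapezoidal AUC_0→8.75 (transdermal patch):
  [0→0.25]: (0.00+5.80)/2 × 0.25 = 0.725
  [0.25→0.75]: (5.80+12.98)/2 × 0.5 = 4.695
  [0.75→1.75]: (12.98+17.70)/2 × 1 = 15.34
  [1.75→3.75]: (17.70+15.39)/2 × 2 = 33.09
  [3.75→4.75]: (15.39+13.28)/2 × 1 = 14.335
  [4.75→8.75]: (13.28+6.87)/2 × 4 = 40.3
  Sum = 108.485 µg/mL·h
Tail: C_last/k_e = 6.87/0.168 = 40.893
AUC_0→∞ (transdermal patch) = 108.485 + 40.893 = 149.378 µg/mL·h
F = (AUC_ev/D_ev)/(AUC_iv/D_iv) = (149.378/7.5)/(251/5) = 19.9171/50.2 = 0.3968

F = 0.397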